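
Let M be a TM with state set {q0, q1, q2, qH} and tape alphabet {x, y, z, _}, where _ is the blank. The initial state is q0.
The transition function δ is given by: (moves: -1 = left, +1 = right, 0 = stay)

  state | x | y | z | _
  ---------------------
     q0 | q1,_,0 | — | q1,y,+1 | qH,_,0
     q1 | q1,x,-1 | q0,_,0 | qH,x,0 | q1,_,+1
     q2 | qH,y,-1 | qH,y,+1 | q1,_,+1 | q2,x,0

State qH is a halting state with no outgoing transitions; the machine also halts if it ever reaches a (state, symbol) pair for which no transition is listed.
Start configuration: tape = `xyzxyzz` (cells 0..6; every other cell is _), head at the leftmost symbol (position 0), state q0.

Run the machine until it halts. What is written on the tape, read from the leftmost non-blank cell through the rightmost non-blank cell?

zxyzz

q0 | [x]yzxyzz   read x → write _, move 0, go to q1
q1 | [_]yzxyzz   read _ → write _, move +1, go to q1
q1 | _[y]zxyzz   read y → write _, move 0, go to q0
q0 | _[_]zxyzz   read _ → write _, move 0, go to qH
qH | _[_]zxyzz
The non-blank tape span at halt is zxyzz.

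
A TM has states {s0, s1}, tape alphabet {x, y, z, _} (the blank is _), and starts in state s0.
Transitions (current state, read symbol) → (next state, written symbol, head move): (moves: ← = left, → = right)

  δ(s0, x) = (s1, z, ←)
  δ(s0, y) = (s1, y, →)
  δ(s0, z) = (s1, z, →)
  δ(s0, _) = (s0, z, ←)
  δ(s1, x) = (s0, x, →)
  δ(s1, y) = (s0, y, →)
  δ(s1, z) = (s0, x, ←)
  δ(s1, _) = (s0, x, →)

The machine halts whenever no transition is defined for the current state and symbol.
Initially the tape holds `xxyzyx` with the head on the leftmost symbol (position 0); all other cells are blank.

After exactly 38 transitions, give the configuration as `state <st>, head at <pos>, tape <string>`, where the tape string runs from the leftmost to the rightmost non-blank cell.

state s0, head at 8, tape xzxyxyzxzxz

s0 | _[x]xyzyx____   read x → write z, move ←, go to s1
s1 | [_]zxyzyx____   read _ → write x, move →, go to s0
s0 | x[z]xyzyx____   read z → write z, move →, go to s1
s1 | xz[x]yzyx____   read x → write x, move →, go to s0
s0 | xzx[y]zyx____   read y → write y, move →, go to s1
s1 | xzxy[z]yx____   read z → write x, move ←, go to s0
s0 | xzx[y]xyx____   read y → write y, move →, go to s1
s1 | xzxy[x]yx____   read x → write x, move →, go to s0
s0 | xzxyx[y]x____   read y → write y, move →, go to s1
s1 | xzxyxy[x]____   read x → write x, move →, go to s0
s0 | xzxyxyx[_]___   read _ → write z, move ←, go to s0
s0 | xzxyxy[x]z___   read x → write z, move ←, go to s1
s1 | xzxyx[y]zz___   read y → write y, move →, go to s0
s0 | xzxyxy[z]z___   read z → write z, move →, go to s1
s1 | xzxyxyz[z]___   read z → write x, move ←, go to s0
s0 | xzxyxy[z]x___   read z → write z, move →, go to s1
s1 | xzxyxyz[x]___   read x → write x, move →, go to s0
s0 | xzxyxyzx[_]__   read _ → write z, move ←, go to s0
s0 | xzxyxyz[x]z__   read x → write z, move ←, go to s1
s1 | xzxyxy[z]zz__   read z → write x, move ←, go to s0
s0 | xzxyx[y]xzz__   read y → write y, move →, go to s1
s1 | xzxyxy[x]zz__   read x → write x, move →, go to s0
s0 | xzxyxyx[z]z__   read z → write z, move →, go to s1
s1 | xzxyxyxz[z]__   read z → write x, move ←, go to s0
s0 | xzxyxyx[z]x__   read z → write z, move →, go to s1
s1 | xzxyxyxz[x]__   read x → write x, move →, go to s0
s0 | xzxyxyxzx[_]_   read _ → write z, move ←, go to s0
s0 | xzxyxyxz[x]z_   read x → write z, move ←, go to s1
s1 | xzxyxyx[z]zz_   read z → write x, move ←, go to s0
s0 | xzxyxy[x]xzz_   read x → write z, move ←, go to s1
s1 | xzxyx[y]zxzz_   read y → write y, move →, go to s0
s0 | xzxyxy[z]xzz_   read z → write z, move →, go to s1
s1 | xzxyxyz[x]zz_   read x → write x, move →, go to s0
s0 | xzxyxyzx[z]z_   read z → write z, move →, go to s1
s1 | xzxyxyzxz[z]_   read z → write x, move ←, go to s0
s0 | xzxyxyzx[z]x_   read z → write z, move →, go to s1
s1 | xzxyxyzxz[x]_   read x → write x, move →, go to s0
s0 | xzxyxyzxzx[_]   read _ → write z, move ←, go to s0
s0 | xzxyxyzxz[x]z
After 38 steps: state s0, head at 8, tape xzxyxyzxzxz.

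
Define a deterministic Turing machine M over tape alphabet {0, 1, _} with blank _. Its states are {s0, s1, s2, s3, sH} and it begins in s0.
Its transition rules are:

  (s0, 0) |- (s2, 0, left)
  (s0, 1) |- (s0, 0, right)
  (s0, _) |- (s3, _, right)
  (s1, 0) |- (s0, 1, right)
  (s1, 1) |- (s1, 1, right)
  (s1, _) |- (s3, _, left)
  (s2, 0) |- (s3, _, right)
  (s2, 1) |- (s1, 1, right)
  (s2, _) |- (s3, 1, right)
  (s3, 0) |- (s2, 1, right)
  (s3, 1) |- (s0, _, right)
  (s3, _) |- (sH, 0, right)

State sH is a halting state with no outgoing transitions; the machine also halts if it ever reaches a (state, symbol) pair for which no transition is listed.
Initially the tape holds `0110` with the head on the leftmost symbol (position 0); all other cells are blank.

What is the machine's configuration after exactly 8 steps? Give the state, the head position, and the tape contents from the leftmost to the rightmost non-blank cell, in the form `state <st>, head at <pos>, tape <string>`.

state sH, head at 6, tape 11111_0

s0 | _[0]110___   read 0 → write 0, move left, go to s2
s2 | [_]0110___   read _ → write 1, move right, go to s3
s3 | 1[0]110___   read 0 → write 1, move right, go to s2
s2 | 11[1]10___   read 1 → write 1, move right, go to s1
s1 | 111[1]0___   read 1 → write 1, move right, go to s1
s1 | 1111[0]___   read 0 → write 1, move right, go to s0
s0 | 11111[_]__   read _ → write _, move right, go to s3
s3 | 11111_[_]_   read _ → write 0, move right, go to sH
sH | 11111_0[_]
After 8 steps: state sH, head at 6, tape 11111_0.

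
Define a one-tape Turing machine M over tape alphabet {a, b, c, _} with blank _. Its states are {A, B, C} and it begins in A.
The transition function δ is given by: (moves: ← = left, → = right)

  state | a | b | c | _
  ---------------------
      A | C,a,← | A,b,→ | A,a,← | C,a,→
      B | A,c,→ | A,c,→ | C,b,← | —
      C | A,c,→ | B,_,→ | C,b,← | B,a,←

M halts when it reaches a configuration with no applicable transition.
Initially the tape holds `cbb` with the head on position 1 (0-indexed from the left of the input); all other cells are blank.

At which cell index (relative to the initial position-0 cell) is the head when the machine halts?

A | __c[b]b__   read b → write b, move →, go to A
A | __cb[b]__   read b → write b, move →, go to A
A | __cbb[_]_   read _ → write a, move →, go to C
C | __cbba[_]   read _ → write a, move ←, go to B
B | __cbb[a]a   read a → write c, move →, go to A
A | __cbbc[a]   read a → write a, move ←, go to C
C | __cbb[c]a   read c → write b, move ←, go to C
C | __cb[b]ba   read b → write _, move →, go to B
B | __cb_[b]a   read b → write c, move →, go to A
A | __cb_c[a]   read a → write a, move ←, go to C
C | __cb_[c]a   read c → write b, move ←, go to C
C | __cb[_]ba   read _ → write a, move ←, go to B
B | __c[b]aba   read b → write c, move →, go to A
A | __cc[a]ba   read a → write a, move ←, go to C
C | __c[c]aba   read c → write b, move ←, go to C
C | __[c]baba   read c → write b, move ←, go to C
C | _[_]bbaba   read _ → write a, move ←, go to B
B | [_]abbaba
At halt the head is at cell -2.

-2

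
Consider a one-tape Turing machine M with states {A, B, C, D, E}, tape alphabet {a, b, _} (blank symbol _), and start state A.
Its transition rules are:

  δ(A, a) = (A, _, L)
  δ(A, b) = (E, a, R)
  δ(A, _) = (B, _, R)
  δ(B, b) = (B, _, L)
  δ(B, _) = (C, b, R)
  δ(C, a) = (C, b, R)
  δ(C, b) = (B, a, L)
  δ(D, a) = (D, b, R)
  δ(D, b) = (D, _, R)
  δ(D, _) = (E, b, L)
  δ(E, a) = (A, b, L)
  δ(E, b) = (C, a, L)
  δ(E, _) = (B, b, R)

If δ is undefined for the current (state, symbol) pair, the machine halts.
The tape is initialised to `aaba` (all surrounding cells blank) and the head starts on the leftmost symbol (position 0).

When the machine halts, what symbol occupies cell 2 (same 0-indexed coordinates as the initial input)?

A | _[a]aba   read a → write _, move L, go to A
A | [_]_aba   read _ → write _, move R, go to B
B | _[_]aba   read _ → write b, move R, go to C
C | _b[a]ba   read a → write b, move R, go to C
C | _bb[b]a   read b → write a, move L, go to B
B | _b[b]aa   read b → write _, move L, go to B
B | _[b]_aa   read b → write _, move L, go to B
B | [_]__aa   read _ → write b, move R, go to C
C | b[_]_aa
Cell 2 holds a when M halts.

a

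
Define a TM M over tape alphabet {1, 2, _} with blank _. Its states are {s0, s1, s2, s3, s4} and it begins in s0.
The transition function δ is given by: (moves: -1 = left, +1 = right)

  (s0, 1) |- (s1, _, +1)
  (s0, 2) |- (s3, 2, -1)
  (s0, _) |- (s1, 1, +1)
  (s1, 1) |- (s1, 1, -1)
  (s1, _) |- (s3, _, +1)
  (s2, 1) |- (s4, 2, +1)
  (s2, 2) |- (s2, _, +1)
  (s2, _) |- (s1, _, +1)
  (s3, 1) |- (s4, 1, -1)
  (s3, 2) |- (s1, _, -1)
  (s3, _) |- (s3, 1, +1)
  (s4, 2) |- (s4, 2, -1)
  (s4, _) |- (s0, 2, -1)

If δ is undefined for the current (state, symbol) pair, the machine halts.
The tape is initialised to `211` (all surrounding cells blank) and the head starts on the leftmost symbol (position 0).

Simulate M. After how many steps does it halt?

8

state=s0 head=0 tape=___[2]11   (s0,2)→(s3,2,-1)
state=s3 head=-1 tape=__[_]211   (s3,_)→(s3,1,+1)
state=s3 head=0 tape=__1[2]11   (s3,2)→(s1,_,-1)
state=s1 head=-1 tape=__[1]_11   (s1,1)→(s1,1,-1)
state=s1 head=-2 tape=_[_]1_11   (s1,_)→(s3,_,+1)
state=s3 head=-1 tape=__[1]_11   (s3,1)→(s4,1,-1)
state=s4 head=-2 tape=_[_]1_11   (s4,_)→(s0,2,-1)
state=s0 head=-3 tape=[_]21_11   (s0,_)→(s1,1,+1)
state=s1 head=-2 tape=1[2]1_11
M halts after 8 transitions.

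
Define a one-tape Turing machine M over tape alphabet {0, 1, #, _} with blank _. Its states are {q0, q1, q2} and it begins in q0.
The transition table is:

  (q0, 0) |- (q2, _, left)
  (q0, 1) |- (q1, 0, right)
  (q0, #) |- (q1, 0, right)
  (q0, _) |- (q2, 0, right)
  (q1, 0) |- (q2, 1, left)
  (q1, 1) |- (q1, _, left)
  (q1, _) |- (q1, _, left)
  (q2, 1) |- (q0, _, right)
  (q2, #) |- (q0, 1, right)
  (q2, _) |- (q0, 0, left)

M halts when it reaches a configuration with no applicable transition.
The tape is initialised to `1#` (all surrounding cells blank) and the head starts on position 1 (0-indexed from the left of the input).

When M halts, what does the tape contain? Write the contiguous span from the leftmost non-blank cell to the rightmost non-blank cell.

001

state=q0 head=1 tape=_1[#]_   (q0,#)→(q1,0,right)
state=q1 head=2 tape=_10[_]   (q1,_)→(q1,_,left)
state=q1 head=1 tape=_1[0]_   (q1,0)→(q2,1,left)
state=q2 head=0 tape=_[1]1_   (q2,1)→(q0,_,right)
state=q0 head=1 tape=__[1]_   (q0,1)→(q1,0,right)
state=q1 head=2 tape=__0[_]   (q1,_)→(q1,_,left)
state=q1 head=1 tape=__[0]_   (q1,0)→(q2,1,left)
state=q2 head=0 tape=_[_]1_   (q2,_)→(q0,0,left)
state=q0 head=-1 tape=[_]01_   (q0,_)→(q2,0,right)
state=q2 head=0 tape=0[0]1_
The non-blank tape span at halt is 001.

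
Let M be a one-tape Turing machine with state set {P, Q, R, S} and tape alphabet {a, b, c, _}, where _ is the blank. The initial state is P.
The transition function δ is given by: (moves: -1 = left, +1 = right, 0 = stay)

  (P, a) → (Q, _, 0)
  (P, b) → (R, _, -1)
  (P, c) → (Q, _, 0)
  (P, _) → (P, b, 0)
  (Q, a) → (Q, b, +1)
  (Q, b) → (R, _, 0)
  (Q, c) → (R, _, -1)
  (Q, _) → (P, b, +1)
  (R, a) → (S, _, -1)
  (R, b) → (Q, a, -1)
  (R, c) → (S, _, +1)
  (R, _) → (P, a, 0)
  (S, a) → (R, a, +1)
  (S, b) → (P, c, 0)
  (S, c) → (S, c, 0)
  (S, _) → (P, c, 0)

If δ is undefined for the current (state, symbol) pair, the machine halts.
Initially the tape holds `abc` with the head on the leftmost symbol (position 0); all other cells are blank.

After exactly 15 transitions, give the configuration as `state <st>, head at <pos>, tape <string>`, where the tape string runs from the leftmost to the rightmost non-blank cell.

state=P head=0 tape=_[a]bc   (P,a)→(Q,_,0)
state=Q head=0 tape=_[_]bc   (Q,_)→(P,b,+1)
state=P head=1 tape=_b[b]c   (P,b)→(R,_,-1)
state=R head=0 tape=_[b]_c   (R,b)→(Q,a,-1)
state=Q head=-1 tape=[_]a_c   (Q,_)→(P,b,+1)
state=P head=0 tape=b[a]_c   (P,a)→(Q,_,0)
state=Q head=0 tape=b[_]_c   (Q,_)→(P,b,+1)
state=P head=1 tape=bb[_]c   (P,_)→(P,b,0)
state=P head=1 tape=bb[b]c   (P,b)→(R,_,-1)
state=R head=0 tape=b[b]_c   (R,b)→(Q,a,-1)
state=Q head=-1 tape=[b]a_c   (Q,b)→(R,_,0)
state=R head=-1 tape=[_]a_c   (R,_)→(P,a,0)
state=P head=-1 tape=[a]a_c   (P,a)→(Q,_,0)
state=Q head=-1 tape=[_]a_c   (Q,_)→(P,b,+1)
state=P head=0 tape=b[a]_c   (P,a)→(Q,_,0)
state=Q head=0 tape=b[_]_c
After 15 steps: state Q, head at 0, tape b__c.

state Q, head at 0, tape b__c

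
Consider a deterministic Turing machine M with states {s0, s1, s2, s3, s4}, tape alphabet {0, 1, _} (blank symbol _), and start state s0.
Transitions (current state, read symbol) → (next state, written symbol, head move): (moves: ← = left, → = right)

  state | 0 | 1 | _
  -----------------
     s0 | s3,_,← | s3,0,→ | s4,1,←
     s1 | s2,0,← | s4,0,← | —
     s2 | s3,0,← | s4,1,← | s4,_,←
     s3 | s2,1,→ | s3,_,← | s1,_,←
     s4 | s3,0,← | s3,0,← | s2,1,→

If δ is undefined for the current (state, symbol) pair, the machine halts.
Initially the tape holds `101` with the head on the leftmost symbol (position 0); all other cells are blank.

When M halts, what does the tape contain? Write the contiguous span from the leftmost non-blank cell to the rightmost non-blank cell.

01

s0 | __[1]01   read 1 → write 0, move →, go to s3
s3 | __0[0]1   read 0 → write 1, move →, go to s2
s2 | __01[1]   read 1 → write 1, move ←, go to s4
s4 | __0[1]1   read 1 → write 0, move ←, go to s3
s3 | __[0]01   read 0 → write 1, move →, go to s2
s2 | __1[0]1   read 0 → write 0, move ←, go to s3
s3 | __[1]01   read 1 → write _, move ←, go to s3
s3 | _[_]_01   read _ → write _, move ←, go to s1
s1 | [_]__01
The non-blank tape span at halt is 01.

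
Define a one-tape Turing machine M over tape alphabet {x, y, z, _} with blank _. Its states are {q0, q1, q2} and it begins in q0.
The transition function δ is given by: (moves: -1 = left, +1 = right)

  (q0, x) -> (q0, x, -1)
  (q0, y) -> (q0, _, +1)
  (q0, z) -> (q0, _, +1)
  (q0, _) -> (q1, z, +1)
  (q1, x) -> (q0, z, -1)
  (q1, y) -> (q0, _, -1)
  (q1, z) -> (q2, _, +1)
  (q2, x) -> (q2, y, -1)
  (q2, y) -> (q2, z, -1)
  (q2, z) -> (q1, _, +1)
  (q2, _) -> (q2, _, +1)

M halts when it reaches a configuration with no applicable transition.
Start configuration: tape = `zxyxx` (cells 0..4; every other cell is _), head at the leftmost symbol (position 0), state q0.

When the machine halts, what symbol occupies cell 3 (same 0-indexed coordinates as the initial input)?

_

q0 | [z]xyxx__   read z → write _, move +1, go to q0
q0 | _[x]yxx__   read x → write x, move -1, go to q0
q0 | [_]xyxx__   read _ → write z, move +1, go to q1
q1 | z[x]yxx__   read x → write z, move -1, go to q0
q0 | [z]zyxx__   read z → write _, move +1, go to q0
q0 | _[z]yxx__   read z → write _, move +1, go to q0
q0 | __[y]xx__   read y → write _, move +1, go to q0
q0 | ___[x]x__   read x → write x, move -1, go to q0
q0 | __[_]xx__   read _ → write z, move +1, go to q1
q1 | __z[x]x__   read x → write z, move -1, go to q0
q0 | __[z]zx__   read z → write _, move +1, go to q0
q0 | ___[z]x__   read z → write _, move +1, go to q0
q0 | ____[x]__   read x → write x, move -1, go to q0
q0 | ___[_]x__   read _ → write z, move +1, go to q1
q1 | ___z[x]__   read x → write z, move -1, go to q0
q0 | ___[z]z__   read z → write _, move +1, go to q0
q0 | ____[z]__   read z → write _, move +1, go to q0
q0 | _____[_]_   read _ → write z, move +1, go to q1
q1 | _____z[_]
Cell 3 holds _ when M halts.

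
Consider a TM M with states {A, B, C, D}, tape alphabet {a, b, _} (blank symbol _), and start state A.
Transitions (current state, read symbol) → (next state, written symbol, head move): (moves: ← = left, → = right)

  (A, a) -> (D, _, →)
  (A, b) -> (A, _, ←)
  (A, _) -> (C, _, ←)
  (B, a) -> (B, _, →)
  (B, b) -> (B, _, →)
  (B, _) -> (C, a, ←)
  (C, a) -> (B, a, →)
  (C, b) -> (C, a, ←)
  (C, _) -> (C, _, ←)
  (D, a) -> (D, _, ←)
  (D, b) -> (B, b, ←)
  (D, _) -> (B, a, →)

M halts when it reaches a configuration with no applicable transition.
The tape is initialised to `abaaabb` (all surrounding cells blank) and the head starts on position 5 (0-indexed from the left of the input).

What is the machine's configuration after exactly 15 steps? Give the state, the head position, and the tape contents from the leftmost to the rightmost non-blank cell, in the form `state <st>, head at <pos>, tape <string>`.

state B, head at 6, tape abaa_a__a

A | abaaa[b]b__   read b → write _, move ←, go to A
A | abaa[a]_b__   read a → write _, move →, go to D
D | abaa_[_]b__   read _ → write a, move →, go to B
B | abaa_a[b]__   read b → write _, move →, go to B
B | abaa_a_[_]_   read _ → write a, move ←, go to C
C | abaa_a[_]a_   read _ → write _, move ←, go to C
C | abaa_[a]_a_   read a → write a, move →, go to B
B | abaa_a[_]a_   read _ → write a, move ←, go to C
C | abaa_[a]aa_   read a → write a, move →, go to B
B | abaa_a[a]a_   read a → write _, move →, go to B
B | abaa_a_[a]_   read a → write _, move →, go to B
B | abaa_a__[_]   read _ → write a, move ←, go to C
C | abaa_a_[_]a   read _ → write _, move ←, go to C
C | abaa_a[_]_a   read _ → write _, move ←, go to C
C | abaa_[a]__a   read a → write a, move →, go to B
B | abaa_a[_]_a
After 15 steps: state B, head at 6, tape abaa_a__a.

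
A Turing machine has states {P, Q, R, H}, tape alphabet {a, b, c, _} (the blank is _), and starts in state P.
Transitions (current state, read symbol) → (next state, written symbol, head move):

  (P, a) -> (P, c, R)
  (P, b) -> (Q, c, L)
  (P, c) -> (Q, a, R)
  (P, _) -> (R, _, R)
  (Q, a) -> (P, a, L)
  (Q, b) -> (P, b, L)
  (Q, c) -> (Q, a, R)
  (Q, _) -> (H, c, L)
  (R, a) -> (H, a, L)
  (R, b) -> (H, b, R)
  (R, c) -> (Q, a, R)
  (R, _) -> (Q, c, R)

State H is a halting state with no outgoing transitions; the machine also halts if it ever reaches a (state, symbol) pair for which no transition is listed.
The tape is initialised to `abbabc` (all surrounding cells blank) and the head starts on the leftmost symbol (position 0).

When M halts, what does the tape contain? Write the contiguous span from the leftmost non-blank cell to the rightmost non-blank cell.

aacaaac

state=P head=0 tape=[a]bbabc_   (P,a)→(P,c,R)
state=P head=1 tape=c[b]babc_   (P,b)→(Q,c,L)
state=Q head=0 tape=[c]cbabc_   (Q,c)→(Q,a,R)
state=Q head=1 tape=a[c]babc_   (Q,c)→(Q,a,R)
state=Q head=2 tape=aa[b]abc_   (Q,b)→(P,b,L)
state=P head=1 tape=a[a]babc_   (P,a)→(P,c,R)
state=P head=2 tape=ac[b]abc_   (P,b)→(Q,c,L)
state=Q head=1 tape=a[c]cabc_   (Q,c)→(Q,a,R)
state=Q head=2 tape=aa[c]abc_   (Q,c)→(Q,a,R)
state=Q head=3 tape=aaa[a]bc_   (Q,a)→(P,a,L)
state=P head=2 tape=aa[a]abc_   (P,a)→(P,c,R)
state=P head=3 tape=aac[a]bc_   (P,a)→(P,c,R)
state=P head=4 tape=aacc[b]c_   (P,b)→(Q,c,L)
state=Q head=3 tape=aac[c]cc_   (Q,c)→(Q,a,R)
state=Q head=4 tape=aaca[c]c_   (Q,c)→(Q,a,R)
state=Q head=5 tape=aacaa[c]_   (Q,c)→(Q,a,R)
state=Q head=6 tape=aacaaa[_]   (Q,_)→(H,c,L)
state=H head=5 tape=aacaa[a]c
The non-blank tape span at halt is aacaaac.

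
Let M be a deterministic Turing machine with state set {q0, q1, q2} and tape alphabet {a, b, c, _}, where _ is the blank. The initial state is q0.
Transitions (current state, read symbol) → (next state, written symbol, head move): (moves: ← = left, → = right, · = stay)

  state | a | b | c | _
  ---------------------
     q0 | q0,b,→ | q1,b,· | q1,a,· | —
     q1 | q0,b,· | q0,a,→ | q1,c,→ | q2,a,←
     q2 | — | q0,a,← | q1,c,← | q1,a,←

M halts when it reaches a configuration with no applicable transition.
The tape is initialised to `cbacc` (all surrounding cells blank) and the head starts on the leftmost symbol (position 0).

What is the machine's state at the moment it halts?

q0

q0 | [c]bacc_   read c → write a, move ·, go to q1
q1 | [a]bacc_   read a → write b, move ·, go to q0
q0 | [b]bacc_   read b → write b, move ·, go to q1
q1 | [b]bacc_   read b → write a, move →, go to q0
q0 | a[b]acc_   read b → write b, move ·, go to q1
q1 | a[b]acc_   read b → write a, move →, go to q0
q0 | aa[a]cc_   read a → write b, move →, go to q0
q0 | aab[c]c_   read c → write a, move ·, go to q1
q1 | aab[a]c_   read a → write b, move ·, go to q0
q0 | aab[b]c_   read b → write b, move ·, go to q1
q1 | aab[b]c_   read b → write a, move →, go to q0
q0 | aaba[c]_   read c → write a, move ·, go to q1
q1 | aaba[a]_   read a → write b, move ·, go to q0
q0 | aaba[b]_   read b → write b, move ·, go to q1
q1 | aaba[b]_   read b → write a, move →, go to q0
q0 | aabaa[_]
No transition is defined for (q0, _); M halts in state q0.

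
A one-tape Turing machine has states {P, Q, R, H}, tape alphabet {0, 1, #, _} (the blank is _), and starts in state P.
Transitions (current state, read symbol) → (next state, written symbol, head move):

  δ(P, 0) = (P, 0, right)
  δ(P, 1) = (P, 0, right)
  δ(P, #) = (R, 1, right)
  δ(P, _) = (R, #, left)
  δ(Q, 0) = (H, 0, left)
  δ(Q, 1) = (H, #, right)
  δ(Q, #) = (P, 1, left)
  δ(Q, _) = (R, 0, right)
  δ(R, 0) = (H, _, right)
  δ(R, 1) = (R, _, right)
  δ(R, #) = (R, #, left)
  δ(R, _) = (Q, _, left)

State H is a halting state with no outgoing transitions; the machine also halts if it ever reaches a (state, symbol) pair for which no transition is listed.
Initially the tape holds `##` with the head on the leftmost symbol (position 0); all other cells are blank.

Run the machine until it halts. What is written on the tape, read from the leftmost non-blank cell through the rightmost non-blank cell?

state=P head=0 tape=__[#]#   (P,#)→(R,1,right)
state=R head=1 tape=__1[#]   (R,#)→(R,#,left)
state=R head=0 tape=__[1]#   (R,1)→(R,_,right)
state=R head=1 tape=___[#]   (R,#)→(R,#,left)
state=R head=0 tape=__[_]#   (R,_)→(Q,_,left)
state=Q head=-1 tape=_[_]_#   (Q,_)→(R,0,right)
state=R head=0 tape=_0[_]#   (R,_)→(Q,_,left)
state=Q head=-1 tape=_[0]_#   (Q,0)→(H,0,left)
state=H head=-2 tape=[_]0_#
The non-blank tape span at halt is 0_#.

0_#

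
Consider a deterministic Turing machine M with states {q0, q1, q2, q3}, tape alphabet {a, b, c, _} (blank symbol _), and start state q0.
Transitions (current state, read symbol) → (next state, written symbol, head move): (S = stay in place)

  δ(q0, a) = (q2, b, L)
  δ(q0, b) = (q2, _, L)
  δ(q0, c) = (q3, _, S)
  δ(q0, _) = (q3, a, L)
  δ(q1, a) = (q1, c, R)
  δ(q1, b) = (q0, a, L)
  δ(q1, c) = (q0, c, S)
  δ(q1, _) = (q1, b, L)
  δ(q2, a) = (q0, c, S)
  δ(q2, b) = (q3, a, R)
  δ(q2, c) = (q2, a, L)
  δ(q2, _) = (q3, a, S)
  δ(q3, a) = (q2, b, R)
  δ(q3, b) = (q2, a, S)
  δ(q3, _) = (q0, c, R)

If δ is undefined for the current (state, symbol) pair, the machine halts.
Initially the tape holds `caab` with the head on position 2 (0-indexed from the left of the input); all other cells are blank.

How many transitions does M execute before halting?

30

state=q0 head=2 tape=_ca[a]b_   (q0,a)→(q2,b,L)
state=q2 head=1 tape=_c[a]bb_   (q2,a)→(q0,c,S)
state=q0 head=1 tape=_c[c]bb_   (q0,c)→(q3,_,S)
state=q3 head=1 tape=_c[_]bb_   (q3,_)→(q0,c,R)
state=q0 head=2 tape=_cc[b]b_   (q0,b)→(q2,_,L)
state=q2 head=1 tape=_c[c]_b_   (q2,c)→(q2,a,L)
state=q2 head=0 tape=_[c]a_b_   (q2,c)→(q2,a,L)
state=q2 head=-1 tape=[_]aa_b_   (q2,_)→(q3,a,S)
state=q3 head=-1 tape=[a]aa_b_   (q3,a)→(q2,b,R)
state=q2 head=0 tape=b[a]a_b_   (q2,a)→(q0,c,S)
state=q0 head=0 tape=b[c]a_b_   (q0,c)→(q3,_,S)
state=q3 head=0 tape=b[_]a_b_   (q3,_)→(q0,c,R)
state=q0 head=1 tape=bc[a]_b_   (q0,a)→(q2,b,L)
state=q2 head=0 tape=b[c]b_b_   (q2,c)→(q2,a,L)
state=q2 head=-1 tape=[b]ab_b_   (q2,b)→(q3,a,R)
state=q3 head=0 tape=a[a]b_b_   (q3,a)→(q2,b,R)
state=q2 head=1 tape=ab[b]_b_   (q2,b)→(q3,a,R)
state=q3 head=2 tape=aba[_]b_   (q3,_)→(q0,c,R)
state=q0 head=3 tape=abac[b]_   (q0,b)→(q2,_,L)
state=q2 head=2 tape=aba[c]__   (q2,c)→(q2,a,L)
state=q2 head=1 tape=ab[a]a__   (q2,a)→(q0,c,S)
state=q0 head=1 tape=ab[c]a__   (q0,c)→(q3,_,S)
state=q3 head=1 tape=ab[_]a__   (q3,_)→(q0,c,R)
state=q0 head=2 tape=abc[a]__   (q0,a)→(q2,b,L)
state=q2 head=1 tape=ab[c]b__   (q2,c)→(q2,a,L)
state=q2 head=0 tape=a[b]ab__   (q2,b)→(q3,a,R)
state=q3 head=1 tape=aa[a]b__   (q3,a)→(q2,b,R)
state=q2 head=2 tape=aab[b]__   (q2,b)→(q3,a,R)
state=q3 head=3 tape=aaba[_]_   (q3,_)→(q0,c,R)
state=q0 head=4 tape=aabac[_]   (q0,_)→(q3,a,L)
state=q3 head=3 tape=aaba[c]a
M halts after 30 transitions.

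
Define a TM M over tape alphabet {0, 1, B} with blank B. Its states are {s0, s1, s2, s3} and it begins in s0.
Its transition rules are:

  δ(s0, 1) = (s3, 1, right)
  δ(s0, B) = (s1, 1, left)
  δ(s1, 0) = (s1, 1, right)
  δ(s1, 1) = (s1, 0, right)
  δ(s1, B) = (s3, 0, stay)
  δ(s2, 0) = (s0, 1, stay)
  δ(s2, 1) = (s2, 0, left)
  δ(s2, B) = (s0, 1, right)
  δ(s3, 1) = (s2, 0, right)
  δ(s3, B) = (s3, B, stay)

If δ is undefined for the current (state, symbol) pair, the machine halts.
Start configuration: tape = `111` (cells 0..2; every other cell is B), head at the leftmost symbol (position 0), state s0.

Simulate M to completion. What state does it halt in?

s0 | [1]11   read 1 → write 1, move right, go to s3
s3 | 1[1]1   read 1 → write 0, move right, go to s2
s2 | 10[1]   read 1 → write 0, move left, go to s2
s2 | 1[0]0   read 0 → write 1, move stay, go to s0
s0 | 1[1]0   read 1 → write 1, move right, go to s3
s3 | 11[0]
No transition is defined for (s3, 0); M halts in state s3.

s3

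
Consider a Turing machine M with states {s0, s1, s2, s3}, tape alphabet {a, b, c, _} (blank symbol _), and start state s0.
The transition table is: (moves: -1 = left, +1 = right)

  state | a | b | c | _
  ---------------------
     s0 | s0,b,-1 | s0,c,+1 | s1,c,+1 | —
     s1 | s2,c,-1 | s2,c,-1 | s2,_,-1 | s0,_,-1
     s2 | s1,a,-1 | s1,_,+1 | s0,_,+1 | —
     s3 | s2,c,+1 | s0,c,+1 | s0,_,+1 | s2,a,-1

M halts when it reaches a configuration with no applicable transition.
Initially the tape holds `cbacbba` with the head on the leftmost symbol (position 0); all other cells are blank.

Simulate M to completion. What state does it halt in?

s0 | [c]bacbba   read c → write c, move +1, go to s1
s1 | c[b]acbba   read b → write c, move -1, go to s2
s2 | [c]cacbba   read c → write _, move +1, go to s0
s0 | _[c]acbba   read c → write c, move +1, go to s1
s1 | _c[a]cbba   read a → write c, move -1, go to s2
s2 | _[c]ccbba   read c → write _, move +1, go to s0
s0 | __[c]cbba   read c → write c, move +1, go to s1
s1 | __c[c]bba   read c → write _, move -1, go to s2
s2 | __[c]_bba   read c → write _, move +1, go to s0
s0 | ___[_]bba
No transition is defined for (s0, _); M halts in state s0.

s0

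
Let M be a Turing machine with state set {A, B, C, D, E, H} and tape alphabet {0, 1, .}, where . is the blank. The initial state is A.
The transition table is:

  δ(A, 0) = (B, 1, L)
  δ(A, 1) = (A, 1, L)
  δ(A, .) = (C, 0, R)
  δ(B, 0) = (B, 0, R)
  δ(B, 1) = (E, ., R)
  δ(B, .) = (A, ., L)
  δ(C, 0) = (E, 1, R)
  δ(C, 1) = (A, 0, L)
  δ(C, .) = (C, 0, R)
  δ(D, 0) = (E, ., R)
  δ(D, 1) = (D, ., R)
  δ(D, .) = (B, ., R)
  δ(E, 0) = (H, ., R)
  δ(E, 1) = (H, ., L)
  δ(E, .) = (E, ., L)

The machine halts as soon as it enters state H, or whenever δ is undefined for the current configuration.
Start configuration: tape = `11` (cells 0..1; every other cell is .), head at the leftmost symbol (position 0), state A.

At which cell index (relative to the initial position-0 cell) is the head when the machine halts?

0

A | ...[1]1   read 1 → write 1, move L, go to A
A | ..[.]11   read . → write 0, move R, go to C
C | ..0[1]1   read 1 → write 0, move L, go to A
A | ..[0]01   read 0 → write 1, move L, go to B
B | .[.]101   read . → write ., move L, go to A
A | [.].101   read . → write 0, move R, go to C
C | 0[.]101   read . → write 0, move R, go to C
C | 00[1]01   read 1 → write 0, move L, go to A
A | 0[0]001   read 0 → write 1, move L, go to B
B | [0]1001   read 0 → write 0, move R, go to B
B | 0[1]001   read 1 → write ., move R, go to E
E | 0.[0]01   read 0 → write ., move R, go to H
H | 0..[0]1
At halt the head is at cell 0.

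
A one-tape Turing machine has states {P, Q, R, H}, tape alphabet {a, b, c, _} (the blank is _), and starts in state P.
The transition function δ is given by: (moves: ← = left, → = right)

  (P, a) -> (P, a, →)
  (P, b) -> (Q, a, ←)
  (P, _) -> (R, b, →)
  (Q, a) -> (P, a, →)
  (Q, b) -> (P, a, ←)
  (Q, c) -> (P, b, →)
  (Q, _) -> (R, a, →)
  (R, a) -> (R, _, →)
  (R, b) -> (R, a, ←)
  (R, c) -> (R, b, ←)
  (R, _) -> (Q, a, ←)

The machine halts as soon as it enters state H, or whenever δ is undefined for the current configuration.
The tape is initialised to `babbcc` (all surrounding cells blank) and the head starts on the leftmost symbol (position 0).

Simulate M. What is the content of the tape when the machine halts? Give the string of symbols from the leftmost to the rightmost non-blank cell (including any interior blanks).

aaaaaac

P | _[b]abbcc   read b → write a, move ←, go to Q
Q | [_]aabbcc   read _ → write a, move →, go to R
R | a[a]abbcc   read a → write _, move →, go to R
R | a_[a]bbcc   read a → write _, move →, go to R
R | a__[b]bcc   read b → write a, move ←, go to R
R | a_[_]abcc   read _ → write a, move ←, go to Q
Q | a[_]aabcc   read _ → write a, move →, go to R
R | aa[a]abcc   read a → write _, move →, go to R
R | aa_[a]bcc   read a → write _, move →, go to R
R | aa__[b]cc   read b → write a, move ←, go to R
R | aa_[_]acc   read _ → write a, move ←, go to Q
Q | aa[_]aacc   read _ → write a, move →, go to R
R | aaa[a]acc   read a → write _, move →, go to R
R | aaa_[a]cc   read a → write _, move →, go to R
R | aaa__[c]c   read c → write b, move ←, go to R
R | aaa_[_]bc   read _ → write a, move ←, go to Q
Q | aaa[_]abc   read _ → write a, move →, go to R
R | aaaa[a]bc   read a → write _, move →, go to R
R | aaaa_[b]c   read b → write a, move ←, go to R
R | aaaa[_]ac   read _ → write a, move ←, go to Q
Q | aaa[a]aac   read a → write a, move →, go to P
P | aaaa[a]ac   read a → write a, move →, go to P
P | aaaaa[a]c   read a → write a, move →, go to P
P | aaaaaa[c]
The non-blank tape span at halt is aaaaaac.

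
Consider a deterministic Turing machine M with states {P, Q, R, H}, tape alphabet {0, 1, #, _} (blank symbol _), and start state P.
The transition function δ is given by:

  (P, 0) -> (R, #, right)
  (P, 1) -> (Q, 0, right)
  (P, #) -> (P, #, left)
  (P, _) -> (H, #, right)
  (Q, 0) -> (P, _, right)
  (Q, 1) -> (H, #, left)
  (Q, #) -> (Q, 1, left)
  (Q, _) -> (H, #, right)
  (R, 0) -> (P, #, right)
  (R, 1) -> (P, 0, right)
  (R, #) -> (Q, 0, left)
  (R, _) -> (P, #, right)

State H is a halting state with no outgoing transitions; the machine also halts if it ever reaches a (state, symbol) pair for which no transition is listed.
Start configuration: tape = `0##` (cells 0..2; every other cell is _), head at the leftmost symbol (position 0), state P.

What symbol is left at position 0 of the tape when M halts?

state=P head=0 tape=_[0]##   (P,0)→(R,#,right)
state=R head=1 tape=_#[#]#   (R,#)→(Q,0,left)
state=Q head=0 tape=_[#]0#   (Q,#)→(Q,1,left)
state=Q head=-1 tape=[_]10#   (Q,_)→(H,#,right)
state=H head=0 tape=#[1]0#
Cell 0 holds 1 when M halts.

1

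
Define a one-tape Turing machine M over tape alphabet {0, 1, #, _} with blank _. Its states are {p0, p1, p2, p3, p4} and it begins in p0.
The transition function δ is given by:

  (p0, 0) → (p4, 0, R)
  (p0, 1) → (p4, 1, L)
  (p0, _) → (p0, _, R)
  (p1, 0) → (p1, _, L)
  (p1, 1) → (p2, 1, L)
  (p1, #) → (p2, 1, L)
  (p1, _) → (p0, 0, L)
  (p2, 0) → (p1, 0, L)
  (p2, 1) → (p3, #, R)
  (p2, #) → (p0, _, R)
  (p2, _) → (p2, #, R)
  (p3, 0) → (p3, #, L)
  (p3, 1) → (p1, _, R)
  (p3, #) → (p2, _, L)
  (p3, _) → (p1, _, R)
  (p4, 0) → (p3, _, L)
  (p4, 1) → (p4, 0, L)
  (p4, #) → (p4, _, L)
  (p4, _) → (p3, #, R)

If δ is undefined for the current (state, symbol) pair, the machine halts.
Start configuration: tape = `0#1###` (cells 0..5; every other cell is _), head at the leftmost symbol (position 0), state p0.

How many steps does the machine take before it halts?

15

p0 | _[0]#1###   read 0 → write 0, move R, go to p4
p4 | _0[#]1###   read # → write _, move L, go to p4
p4 | _[0]_1###   read 0 → write _, move L, go to p3
p3 | [_]__1###   read _ → write _, move R, go to p1
p1 | _[_]_1###   read _ → write 0, move L, go to p0
p0 | [_]0_1###   read _ → write _, move R, go to p0
p0 | _[0]_1###   read 0 → write 0, move R, go to p4
p4 | _0[_]1###   read _ → write #, move R, go to p3
p3 | _0#[1]###   read 1 → write _, move R, go to p1
p1 | _0#_[#]##   read # → write 1, move L, go to p2
p2 | _0#[_]1##   read _ → write #, move R, go to p2
p2 | _0##[1]##   read 1 → write #, move R, go to p3
p3 | _0###[#]#   read # → write _, move L, go to p2
p2 | _0##[#]_#   read # → write _, move R, go to p0
p0 | _0##_[_]#   read _ → write _, move R, go to p0
p0 | _0##__[#]
M halts after 15 transitions.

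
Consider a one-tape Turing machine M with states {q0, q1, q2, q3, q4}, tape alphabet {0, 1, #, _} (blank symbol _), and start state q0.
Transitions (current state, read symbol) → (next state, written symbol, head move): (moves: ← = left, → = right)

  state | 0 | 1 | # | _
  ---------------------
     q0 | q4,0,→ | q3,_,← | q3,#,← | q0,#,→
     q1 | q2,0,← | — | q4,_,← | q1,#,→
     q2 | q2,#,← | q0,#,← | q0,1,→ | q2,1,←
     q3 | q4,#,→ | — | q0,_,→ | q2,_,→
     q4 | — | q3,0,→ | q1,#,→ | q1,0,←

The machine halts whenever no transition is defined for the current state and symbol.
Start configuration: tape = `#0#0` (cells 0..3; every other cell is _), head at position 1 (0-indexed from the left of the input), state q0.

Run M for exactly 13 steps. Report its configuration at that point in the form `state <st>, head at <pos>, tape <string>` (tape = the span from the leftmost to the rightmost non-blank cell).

state=q0 head=1 tape=#[0]#0_   (q0,0)→(q4,0,→)
state=q4 head=2 tape=#0[#]0_   (q4,#)→(q1,#,→)
state=q1 head=3 tape=#0#[0]_   (q1,0)→(q2,0,←)
state=q2 head=2 tape=#0[#]0_   (q2,#)→(q0,1,→)
state=q0 head=3 tape=#01[0]_   (q0,0)→(q4,0,→)
state=q4 head=4 tape=#010[_]   (q4,_)→(q1,0,←)
state=q1 head=3 tape=#01[0]0   (q1,0)→(q2,0,←)
state=q2 head=2 tape=#0[1]00   (q2,1)→(q0,#,←)
state=q0 head=1 tape=#[0]#00   (q0,0)→(q4,0,→)
state=q4 head=2 tape=#0[#]00   (q4,#)→(q1,#,→)
state=q1 head=3 tape=#0#[0]0   (q1,0)→(q2,0,←)
state=q2 head=2 tape=#0[#]00   (q2,#)→(q0,1,→)
state=q0 head=3 tape=#01[0]0   (q0,0)→(q4,0,→)
state=q4 head=4 tape=#010[0]
After 13 steps: state q4, head at 4, tape #0100.

state q4, head at 4, tape #0100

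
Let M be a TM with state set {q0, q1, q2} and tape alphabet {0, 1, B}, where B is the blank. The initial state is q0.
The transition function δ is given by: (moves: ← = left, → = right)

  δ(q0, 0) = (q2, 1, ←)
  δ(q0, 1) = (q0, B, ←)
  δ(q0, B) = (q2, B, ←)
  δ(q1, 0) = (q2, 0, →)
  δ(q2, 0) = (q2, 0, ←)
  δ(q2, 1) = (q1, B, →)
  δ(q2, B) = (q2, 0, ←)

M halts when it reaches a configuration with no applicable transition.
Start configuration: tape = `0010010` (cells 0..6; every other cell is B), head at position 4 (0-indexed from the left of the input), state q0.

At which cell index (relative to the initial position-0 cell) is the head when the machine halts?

q0 | 0010[0]10   read 0 → write 1, move ←, go to q2
q2 | 001[0]110   read 0 → write 0, move ←, go to q2
q2 | 00[1]0110   read 1 → write B, move →, go to q1
q1 | 00B[0]110   read 0 → write 0, move →, go to q2
q2 | 00B0[1]10   read 1 → write B, move →, go to q1
q1 | 00B0B[1]0
At halt the head is at cell 5.

5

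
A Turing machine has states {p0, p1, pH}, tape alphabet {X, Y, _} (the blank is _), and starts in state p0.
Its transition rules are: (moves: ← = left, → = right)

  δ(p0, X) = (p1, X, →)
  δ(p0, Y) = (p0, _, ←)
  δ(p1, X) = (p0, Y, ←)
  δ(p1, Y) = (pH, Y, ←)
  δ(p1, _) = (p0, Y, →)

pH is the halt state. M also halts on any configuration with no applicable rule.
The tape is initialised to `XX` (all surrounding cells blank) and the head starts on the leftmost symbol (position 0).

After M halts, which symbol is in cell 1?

p0 | [X]X   read X → write X, move →, go to p1
p1 | X[X]   read X → write Y, move ←, go to p0
p0 | [X]Y   read X → write X, move →, go to p1
p1 | X[Y]   read Y → write Y, move ←, go to pH
pH | [X]Y
Cell 1 holds Y when M halts.

Y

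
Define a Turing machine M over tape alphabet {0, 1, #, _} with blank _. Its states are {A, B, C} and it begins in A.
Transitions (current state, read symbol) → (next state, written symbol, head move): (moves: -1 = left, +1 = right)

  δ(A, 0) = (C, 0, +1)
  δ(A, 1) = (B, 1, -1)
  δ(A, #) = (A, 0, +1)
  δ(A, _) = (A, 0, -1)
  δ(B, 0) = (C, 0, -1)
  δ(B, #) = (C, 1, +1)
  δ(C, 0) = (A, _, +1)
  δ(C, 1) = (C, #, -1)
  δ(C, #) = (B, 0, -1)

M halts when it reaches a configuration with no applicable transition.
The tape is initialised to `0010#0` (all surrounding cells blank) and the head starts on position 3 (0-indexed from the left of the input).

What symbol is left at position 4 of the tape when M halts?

state=A head=3 tape=001[0]#0_   (A,0)→(C,0,+1)
state=C head=4 tape=0010[#]0_   (C,#)→(B,0,-1)
state=B head=3 tape=001[0]00_   (B,0)→(C,0,-1)
state=C head=2 tape=00[1]000_   (C,1)→(C,#,-1)
state=C head=1 tape=0[0]#000_   (C,0)→(A,_,+1)
state=A head=2 tape=0_[#]000_   (A,#)→(A,0,+1)
state=A head=3 tape=0_0[0]00_   (A,0)→(C,0,+1)
state=C head=4 tape=0_00[0]0_   (C,0)→(A,_,+1)
state=A head=5 tape=0_00_[0]_   (A,0)→(C,0,+1)
state=C head=6 tape=0_00_0[_]
Cell 4 holds _ when M halts.

_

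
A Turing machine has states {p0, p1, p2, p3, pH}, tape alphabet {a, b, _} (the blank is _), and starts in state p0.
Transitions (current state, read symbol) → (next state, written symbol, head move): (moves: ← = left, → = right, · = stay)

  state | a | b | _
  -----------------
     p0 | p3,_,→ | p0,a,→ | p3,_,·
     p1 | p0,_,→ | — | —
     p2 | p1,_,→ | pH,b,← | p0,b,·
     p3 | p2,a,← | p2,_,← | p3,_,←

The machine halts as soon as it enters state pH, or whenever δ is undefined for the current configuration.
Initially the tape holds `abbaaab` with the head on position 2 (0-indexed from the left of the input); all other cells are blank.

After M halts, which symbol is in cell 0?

state=p0 head=2 tape=ab[b]aaab   (p0,b)→(p0,a,→)
state=p0 head=3 tape=aba[a]aab   (p0,a)→(p3,_,→)
state=p3 head=4 tape=aba_[a]ab   (p3,a)→(p2,a,←)
state=p2 head=3 tape=aba[_]aab   (p2,_)→(p0,b,·)
state=p0 head=3 tape=aba[b]aab   (p0,b)→(p0,a,→)
state=p0 head=4 tape=abaa[a]ab   (p0,a)→(p3,_,→)
state=p3 head=5 tape=abaa_[a]b   (p3,a)→(p2,a,←)
state=p2 head=4 tape=abaa[_]ab   (p2,_)→(p0,b,·)
state=p0 head=4 tape=abaa[b]ab   (p0,b)→(p0,a,→)
state=p0 head=5 tape=abaaa[a]b   (p0,a)→(p3,_,→)
state=p3 head=6 tape=abaaa_[b]   (p3,b)→(p2,_,←)
state=p2 head=5 tape=abaaa[_]_   (p2,_)→(p0,b,·)
state=p0 head=5 tape=abaaa[b]_   (p0,b)→(p0,a,→)
state=p0 head=6 tape=abaaaa[_]   (p0,_)→(p3,_,·)
state=p3 head=6 tape=abaaaa[_]   (p3,_)→(p3,_,←)
state=p3 head=5 tape=abaaa[a]_   (p3,a)→(p2,a,←)
state=p2 head=4 tape=abaa[a]a_   (p2,a)→(p1,_,→)
state=p1 head=5 tape=abaa_[a]_   (p1,a)→(p0,_,→)
state=p0 head=6 tape=abaa__[_]   (p0,_)→(p3,_,·)
state=p3 head=6 tape=abaa__[_]   (p3,_)→(p3,_,←)
state=p3 head=5 tape=abaa_[_]_   (p3,_)→(p3,_,←)
state=p3 head=4 tape=abaa[_]__   (p3,_)→(p3,_,←)
state=p3 head=3 tape=aba[a]___   (p3,a)→(p2,a,←)
state=p2 head=2 tape=ab[a]a___   (p2,a)→(p1,_,→)
state=p1 head=3 tape=ab_[a]___   (p1,a)→(p0,_,→)
state=p0 head=4 tape=ab__[_]__   (p0,_)→(p3,_,·)
state=p3 head=4 tape=ab__[_]__   (p3,_)→(p3,_,←)
state=p3 head=3 tape=ab_[_]___   (p3,_)→(p3,_,←)
state=p3 head=2 tape=ab[_]____   (p3,_)→(p3,_,←)
state=p3 head=1 tape=a[b]_____   (p3,b)→(p2,_,←)
state=p2 head=0 tape=[a]______   (p2,a)→(p1,_,→)
state=p1 head=1 tape=_[_]_____
Cell 0 holds _ when M halts.

_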